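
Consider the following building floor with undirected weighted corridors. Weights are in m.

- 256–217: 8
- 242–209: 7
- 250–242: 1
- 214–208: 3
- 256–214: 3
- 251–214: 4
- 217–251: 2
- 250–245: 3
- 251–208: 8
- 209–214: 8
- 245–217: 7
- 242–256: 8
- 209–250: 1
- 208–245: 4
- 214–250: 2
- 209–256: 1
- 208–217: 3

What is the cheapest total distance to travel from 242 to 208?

6 m

Compare a few routes:
242 - 250 - 214 - 251 - 217 - 208: 1+2+4+2+3 = 12
242 - 250 - 214 - 208: 1+2+3 = 6
242 - 250 - 245 - 208: 1+3+4 = 8
242 - 250 - 209 - 256 - 214 - 208: 1+1+1+3+3 = 9
Cheapest is 242 - 250 - 214 - 208 at 6 m.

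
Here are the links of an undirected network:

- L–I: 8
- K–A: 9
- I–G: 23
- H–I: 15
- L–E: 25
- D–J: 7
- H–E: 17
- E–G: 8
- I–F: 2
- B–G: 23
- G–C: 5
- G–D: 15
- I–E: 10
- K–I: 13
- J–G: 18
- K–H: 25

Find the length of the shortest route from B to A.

Enumerating some paths:
B–G–I–K–A: 23+23+13+9 = 68
B–G–E–I–K–A: 23+8+10+13+9 = 63
Cheapest is B–G–E–I–K–A at 63.

63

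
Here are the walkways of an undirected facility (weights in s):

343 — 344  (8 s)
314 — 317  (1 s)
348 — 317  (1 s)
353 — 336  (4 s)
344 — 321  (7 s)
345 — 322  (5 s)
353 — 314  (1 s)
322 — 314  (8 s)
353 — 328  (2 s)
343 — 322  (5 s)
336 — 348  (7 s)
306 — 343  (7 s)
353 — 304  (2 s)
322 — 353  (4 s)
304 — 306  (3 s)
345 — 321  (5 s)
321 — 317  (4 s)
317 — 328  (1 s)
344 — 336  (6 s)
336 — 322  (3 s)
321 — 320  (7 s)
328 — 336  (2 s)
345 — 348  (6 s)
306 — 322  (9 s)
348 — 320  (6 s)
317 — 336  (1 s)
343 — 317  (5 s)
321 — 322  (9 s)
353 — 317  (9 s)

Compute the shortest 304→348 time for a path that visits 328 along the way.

Shortest 304→328: 304–353–328 = 4
Best 328 to 348: 328–317–348 costing 2
Total via 328: 4 + 2 = 6 s.

6 s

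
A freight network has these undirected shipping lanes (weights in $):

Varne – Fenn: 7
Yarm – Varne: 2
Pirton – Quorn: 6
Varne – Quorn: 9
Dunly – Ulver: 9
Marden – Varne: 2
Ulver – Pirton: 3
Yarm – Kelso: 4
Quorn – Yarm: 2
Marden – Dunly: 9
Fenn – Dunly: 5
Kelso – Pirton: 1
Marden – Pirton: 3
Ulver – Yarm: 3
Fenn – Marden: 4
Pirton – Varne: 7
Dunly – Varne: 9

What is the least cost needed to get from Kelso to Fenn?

Enumerating some paths:
Kelso–Pirton–Marden–Fenn: 1+3+4 = 8
Kelso–Yarm–Varne–Fenn: 4+2+7 = 13
Kelso–Pirton–Marden–Varne–Fenn: 1+3+2+7 = 13
Kelso–Yarm–Varne–Marden–Fenn: 4+2+2+4 = 12
The minimum is $8 via Kelso–Pirton–Marden–Fenn.

$8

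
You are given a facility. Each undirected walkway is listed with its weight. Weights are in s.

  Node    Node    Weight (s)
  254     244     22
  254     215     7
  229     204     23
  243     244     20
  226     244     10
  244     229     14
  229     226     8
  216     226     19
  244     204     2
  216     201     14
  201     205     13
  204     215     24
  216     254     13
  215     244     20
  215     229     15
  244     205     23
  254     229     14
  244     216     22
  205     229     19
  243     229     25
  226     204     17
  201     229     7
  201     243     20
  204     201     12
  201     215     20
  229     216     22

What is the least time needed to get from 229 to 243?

25 s

Running Dijkstra from 229:
229: 0
201: 7  (via 229)
226: 8  (via 229)
244: 14  (via 229)
254: 14  (via 229)
215: 15  (via 229)
204: 16  (via 244)
205: 19  (via 229)
216: 21  (via 201)
243: 25  (via 229)
Shortest route: 229 → 243 = 25 s.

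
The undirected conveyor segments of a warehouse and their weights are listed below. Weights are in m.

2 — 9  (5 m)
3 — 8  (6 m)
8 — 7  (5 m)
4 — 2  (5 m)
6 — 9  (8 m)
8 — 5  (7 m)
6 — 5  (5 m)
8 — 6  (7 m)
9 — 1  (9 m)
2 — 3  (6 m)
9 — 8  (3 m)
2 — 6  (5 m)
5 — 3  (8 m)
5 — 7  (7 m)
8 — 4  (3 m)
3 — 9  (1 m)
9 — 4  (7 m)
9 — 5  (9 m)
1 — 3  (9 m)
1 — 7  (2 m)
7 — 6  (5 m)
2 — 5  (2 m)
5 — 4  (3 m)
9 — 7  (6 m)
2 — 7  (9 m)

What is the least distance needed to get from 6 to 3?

9 m

Settle nodes by increasing distance from 6:
6: 0
2: 5  (via 6)
5: 5  (via 6)
7: 5  (via 6)
1: 7  (via 7)
8: 7  (via 6)
4: 8  (via 5)
9: 8  (via 6)
3: 9  (via 9)
Shortest route: 6 → 9 → 3 = 9 m.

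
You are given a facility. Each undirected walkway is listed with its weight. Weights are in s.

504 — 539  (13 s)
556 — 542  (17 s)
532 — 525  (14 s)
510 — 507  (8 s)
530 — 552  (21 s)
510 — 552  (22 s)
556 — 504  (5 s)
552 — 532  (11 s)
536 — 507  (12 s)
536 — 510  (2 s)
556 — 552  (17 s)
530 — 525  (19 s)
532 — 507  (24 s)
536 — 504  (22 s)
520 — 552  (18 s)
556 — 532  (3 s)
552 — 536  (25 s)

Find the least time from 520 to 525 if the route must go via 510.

Best 520 to 510: 520 → 552 → 510 costing 40
Best 510 to 525: 510 → 507 → 532 → 525 costing 46
Total via 510: 40 + 46 = 86 s.

86 s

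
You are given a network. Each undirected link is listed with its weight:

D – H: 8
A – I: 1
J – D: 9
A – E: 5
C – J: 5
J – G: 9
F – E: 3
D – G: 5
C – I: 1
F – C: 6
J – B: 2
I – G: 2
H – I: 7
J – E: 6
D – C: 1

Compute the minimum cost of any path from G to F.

9

Running Dijkstra from G:
G: 0
I: 2  (via G)
A: 3  (via I)
C: 3  (via I)
D: 4  (via C)
E: 8  (via A)
J: 8  (via C)
F: 9  (via C)
Shortest route: G–I–C–F = 9.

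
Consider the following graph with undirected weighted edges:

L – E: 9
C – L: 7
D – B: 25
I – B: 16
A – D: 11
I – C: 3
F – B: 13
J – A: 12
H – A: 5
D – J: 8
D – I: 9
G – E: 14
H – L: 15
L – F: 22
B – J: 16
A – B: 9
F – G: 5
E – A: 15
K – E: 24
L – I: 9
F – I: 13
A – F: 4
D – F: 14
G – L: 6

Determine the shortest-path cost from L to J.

26

Running Dijkstra from L:
L: 0
G: 6  (via L)
C: 7  (via L)
E: 9  (via L)
I: 9  (via L)
F: 11  (via G)
A: 15  (via F)
H: 15  (via L)
D: 18  (via I)
B: 24  (via F)
J: 26  (via D)
Shortest route: L–I–D–J = 26.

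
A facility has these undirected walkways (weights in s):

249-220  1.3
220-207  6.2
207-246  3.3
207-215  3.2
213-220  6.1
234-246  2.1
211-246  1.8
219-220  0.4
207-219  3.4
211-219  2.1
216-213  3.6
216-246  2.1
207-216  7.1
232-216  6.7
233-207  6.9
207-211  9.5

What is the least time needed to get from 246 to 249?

5.6 s

Settle nodes by increasing distance from 246:
246: 0
211: 1.8  (via 246)
234: 2.1  (via 246)
216: 2.1  (via 246)
207: 3.3  (via 246)
219: 3.9  (via 211)
220: 4.3  (via 219)
249: 5.6  (via 220)
Shortest route: 246 → 211 → 219 → 220 → 249 = 5.6 s.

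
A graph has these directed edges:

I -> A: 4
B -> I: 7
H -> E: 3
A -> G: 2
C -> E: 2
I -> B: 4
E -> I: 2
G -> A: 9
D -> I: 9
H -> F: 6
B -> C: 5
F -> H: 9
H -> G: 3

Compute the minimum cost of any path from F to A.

Settle nodes by increasing distance from F:
F: 0
H: 9  (via F)
E: 12  (via H)
G: 12  (via H)
I: 14  (via E)
A: 18  (via I)
Shortest route: F → H → E → I → A = 18.

18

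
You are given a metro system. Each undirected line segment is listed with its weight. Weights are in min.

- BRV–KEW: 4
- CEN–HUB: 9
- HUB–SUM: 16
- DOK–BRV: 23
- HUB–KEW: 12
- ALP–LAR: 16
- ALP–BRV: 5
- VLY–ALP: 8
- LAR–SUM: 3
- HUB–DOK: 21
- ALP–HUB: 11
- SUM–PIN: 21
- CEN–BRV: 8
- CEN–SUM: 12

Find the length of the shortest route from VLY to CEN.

Shortest distances from VLY:
VLY: 0
ALP: 8  (via VLY)
BRV: 13  (via ALP)
KEW: 17  (via BRV)
HUB: 19  (via ALP)
CEN: 21  (via BRV)
Shortest route: VLY–ALP–BRV–CEN = 21 min.

21 min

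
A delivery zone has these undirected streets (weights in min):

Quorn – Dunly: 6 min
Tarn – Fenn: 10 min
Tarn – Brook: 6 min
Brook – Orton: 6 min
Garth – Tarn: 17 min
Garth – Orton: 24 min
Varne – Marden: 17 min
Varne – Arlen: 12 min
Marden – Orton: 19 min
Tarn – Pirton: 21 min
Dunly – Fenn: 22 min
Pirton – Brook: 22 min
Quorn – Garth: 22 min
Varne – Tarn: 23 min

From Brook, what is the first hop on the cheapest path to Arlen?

Candidate routes:
Brook - Tarn - Varne - Arlen: 6+23+12 = 41
Brook - Orton - Marden - Varne - Arlen: 6+19+17+12 = 54
Brook - Pirton - Tarn - Varne - Arlen: 22+21+23+12 = 78
Cheapest is Brook - Tarn - Varne - Arlen at 41 min.
So from Brook the first move is to Tarn.

Tarn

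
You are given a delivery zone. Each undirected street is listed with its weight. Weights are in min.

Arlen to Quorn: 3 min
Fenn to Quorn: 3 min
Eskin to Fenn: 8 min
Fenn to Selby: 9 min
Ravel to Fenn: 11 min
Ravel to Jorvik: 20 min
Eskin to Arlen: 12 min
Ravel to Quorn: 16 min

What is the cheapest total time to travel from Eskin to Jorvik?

Compare a few routes:
Eskin - Fenn - Quorn - Ravel - Jorvik: 8+3+16+20 = 47
Eskin - Fenn - Ravel - Jorvik: 8+11+20 = 39
The minimum is 39 min via Eskin - Fenn - Ravel - Jorvik.

39 min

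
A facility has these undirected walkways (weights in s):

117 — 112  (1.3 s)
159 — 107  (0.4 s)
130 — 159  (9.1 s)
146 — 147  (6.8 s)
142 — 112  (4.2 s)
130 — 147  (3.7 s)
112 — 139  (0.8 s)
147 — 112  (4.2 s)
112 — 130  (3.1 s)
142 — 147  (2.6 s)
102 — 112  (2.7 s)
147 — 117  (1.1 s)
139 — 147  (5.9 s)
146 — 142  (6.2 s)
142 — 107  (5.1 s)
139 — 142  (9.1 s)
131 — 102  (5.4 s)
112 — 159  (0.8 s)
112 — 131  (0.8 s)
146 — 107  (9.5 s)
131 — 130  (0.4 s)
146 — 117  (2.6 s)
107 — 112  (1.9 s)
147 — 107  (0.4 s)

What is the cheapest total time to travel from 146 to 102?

6.6 s

Compare a few routes:
146 → 117 → 147 → 107 → 112 → 102: 2.6+1.1+0.4+1.9+2.7 = 8.7
146 → 117 → 147 → 107 → 159 → 112 → 102: 2.6+1.1+0.4+0.4+0.8+2.7 = 8
146 → 117 → 112 → 102: 2.6+1.3+2.7 = 6.6
Cheapest is 146 → 117 → 112 → 102 at 6.6 s.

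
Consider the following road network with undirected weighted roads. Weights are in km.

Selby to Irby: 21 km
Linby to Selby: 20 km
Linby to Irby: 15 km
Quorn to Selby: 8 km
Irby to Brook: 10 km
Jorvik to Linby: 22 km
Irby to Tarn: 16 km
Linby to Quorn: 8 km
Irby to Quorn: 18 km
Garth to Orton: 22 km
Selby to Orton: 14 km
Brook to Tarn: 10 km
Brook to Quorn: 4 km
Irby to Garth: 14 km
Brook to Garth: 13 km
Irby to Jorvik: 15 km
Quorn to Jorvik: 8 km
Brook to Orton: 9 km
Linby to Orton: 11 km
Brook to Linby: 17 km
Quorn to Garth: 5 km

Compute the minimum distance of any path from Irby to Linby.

15 km

Compare a few routes:
Irby–Garth–Quorn–Linby: 14+5+8 = 27
Irby–Brook–Quorn–Linby: 10+4+8 = 22
Irby–Quorn–Linby: 18+8 = 26
Irby–Linby: 15 = 15
The minimum is 15 km via Irby–Linby.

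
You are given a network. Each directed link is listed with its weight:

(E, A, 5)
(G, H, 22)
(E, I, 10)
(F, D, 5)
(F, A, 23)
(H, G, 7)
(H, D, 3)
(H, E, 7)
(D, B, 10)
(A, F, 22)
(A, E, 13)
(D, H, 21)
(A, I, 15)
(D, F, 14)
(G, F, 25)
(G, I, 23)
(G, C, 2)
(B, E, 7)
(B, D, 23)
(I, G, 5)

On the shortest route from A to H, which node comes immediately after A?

Enumerating some paths:
A → I → G → F → D → H: 15+5+25+5+21 = 71
A → I → G → H: 15+5+22 = 42
A → F → D → H: 22+5+21 = 48
A → E → I → G → H: 13+10+5+22 = 50
Cheapest is A → I → G → H at 42.
So from A the first move is to I.

I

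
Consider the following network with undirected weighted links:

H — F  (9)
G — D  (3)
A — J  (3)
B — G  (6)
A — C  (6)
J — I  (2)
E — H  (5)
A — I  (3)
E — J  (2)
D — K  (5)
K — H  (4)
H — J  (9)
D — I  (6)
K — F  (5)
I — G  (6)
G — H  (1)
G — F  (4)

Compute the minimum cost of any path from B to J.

Compare a few routes:
B–G–H–J: 6+1+9 = 16
B–G–H–E–J: 6+1+5+2 = 14
B–G–D–I–J: 6+3+6+2 = 17
B–G–I–A–J: 6+6+3+3 = 18
Cheapest is B–G–H–E–J at 14.

14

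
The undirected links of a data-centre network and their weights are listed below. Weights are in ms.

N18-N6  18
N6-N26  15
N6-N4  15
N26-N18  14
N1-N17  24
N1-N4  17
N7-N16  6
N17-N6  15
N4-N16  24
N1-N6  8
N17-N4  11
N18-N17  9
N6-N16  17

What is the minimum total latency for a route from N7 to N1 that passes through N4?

47 ms

Shortest N7→N4: N7 → N16 → N4 = 30
Shortest N4→N1: N4 → N1 = 17
Total via N4: 30 + 17 = 47 ms.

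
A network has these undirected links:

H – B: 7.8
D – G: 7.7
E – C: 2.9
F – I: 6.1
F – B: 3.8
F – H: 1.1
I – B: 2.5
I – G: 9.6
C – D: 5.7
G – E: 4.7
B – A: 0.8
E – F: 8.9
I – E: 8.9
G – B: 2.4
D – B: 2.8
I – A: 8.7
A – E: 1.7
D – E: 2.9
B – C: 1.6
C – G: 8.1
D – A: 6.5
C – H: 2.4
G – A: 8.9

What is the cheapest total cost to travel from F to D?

Candidate routes:
F–H–C–B–D: 1.1+2.4+1.6+2.8 = 7.9
F–B–D: 3.8+2.8 = 6.6
The minimum is 6.6 via F–B–D.

6.6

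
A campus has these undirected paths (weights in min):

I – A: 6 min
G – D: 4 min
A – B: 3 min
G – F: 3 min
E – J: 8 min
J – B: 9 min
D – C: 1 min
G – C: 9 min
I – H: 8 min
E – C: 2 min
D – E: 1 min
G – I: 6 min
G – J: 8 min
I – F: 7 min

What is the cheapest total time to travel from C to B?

Running Dijkstra from C:
C: 0
D: 1  (via C)
E: 2  (via C)
G: 5  (via D)
F: 8  (via G)
J: 10  (via E)
I: 11  (via G)
A: 17  (via I)
B: 19  (via J)
Shortest route: C → E → J → B = 19 min.

19 min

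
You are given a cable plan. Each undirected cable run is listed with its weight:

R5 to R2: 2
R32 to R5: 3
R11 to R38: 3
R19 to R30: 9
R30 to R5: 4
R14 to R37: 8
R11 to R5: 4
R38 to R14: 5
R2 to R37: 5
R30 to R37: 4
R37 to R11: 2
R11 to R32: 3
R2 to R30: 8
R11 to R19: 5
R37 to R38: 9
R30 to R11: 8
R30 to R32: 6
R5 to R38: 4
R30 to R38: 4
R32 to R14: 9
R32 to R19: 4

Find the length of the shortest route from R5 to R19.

7

Enumerating some paths:
R5 → R11 → R32 → R19: 4+3+4 = 11
R5 → R11 → R19: 4+5 = 9
R5 → R32 → R11 → R19: 3+3+5 = 11
R5 → R32 → R19: 3+4 = 7
Cheapest is R5 → R32 → R19 at 7.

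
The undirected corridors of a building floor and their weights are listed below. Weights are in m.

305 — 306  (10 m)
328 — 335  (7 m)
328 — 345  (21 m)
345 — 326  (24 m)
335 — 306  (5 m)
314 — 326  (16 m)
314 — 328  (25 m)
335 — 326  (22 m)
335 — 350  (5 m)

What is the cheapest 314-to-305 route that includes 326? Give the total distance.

53 m

Best 314 to 326: 314 → 326 costing 16
Shortest 326→305: 326 → 335 → 306 → 305 = 37
Total via 326: 16 + 37 = 53 m.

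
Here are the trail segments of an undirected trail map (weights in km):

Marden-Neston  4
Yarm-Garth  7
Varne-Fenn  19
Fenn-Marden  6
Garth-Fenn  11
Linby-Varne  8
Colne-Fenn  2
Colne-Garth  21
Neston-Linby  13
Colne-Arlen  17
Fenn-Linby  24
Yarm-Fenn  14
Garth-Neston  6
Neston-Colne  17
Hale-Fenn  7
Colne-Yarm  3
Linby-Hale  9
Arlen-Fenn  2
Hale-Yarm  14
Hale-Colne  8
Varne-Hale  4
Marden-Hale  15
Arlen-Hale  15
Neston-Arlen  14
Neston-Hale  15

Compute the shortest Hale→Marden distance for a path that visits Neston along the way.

Best Hale to Neston: Hale–Neston costing 15
Best Neston to Marden: Neston–Marden costing 4
Total via Neston: 15 + 4 = 19 km.

19 km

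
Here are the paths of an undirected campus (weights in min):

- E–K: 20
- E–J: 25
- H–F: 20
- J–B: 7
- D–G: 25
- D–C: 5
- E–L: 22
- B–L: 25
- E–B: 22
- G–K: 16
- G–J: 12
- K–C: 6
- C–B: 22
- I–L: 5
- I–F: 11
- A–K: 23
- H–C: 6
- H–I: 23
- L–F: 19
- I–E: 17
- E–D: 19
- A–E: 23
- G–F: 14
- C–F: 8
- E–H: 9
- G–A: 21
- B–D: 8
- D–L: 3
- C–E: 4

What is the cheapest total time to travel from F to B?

Candidate routes:
F–C–B: 8+22 = 30
F–I–L–D–B: 11+5+3+8 = 27
F–L–D–B: 19+3+8 = 30
F–C–D–B: 8+5+8 = 21
The minimum is 21 min via F–C–D–B.

21 min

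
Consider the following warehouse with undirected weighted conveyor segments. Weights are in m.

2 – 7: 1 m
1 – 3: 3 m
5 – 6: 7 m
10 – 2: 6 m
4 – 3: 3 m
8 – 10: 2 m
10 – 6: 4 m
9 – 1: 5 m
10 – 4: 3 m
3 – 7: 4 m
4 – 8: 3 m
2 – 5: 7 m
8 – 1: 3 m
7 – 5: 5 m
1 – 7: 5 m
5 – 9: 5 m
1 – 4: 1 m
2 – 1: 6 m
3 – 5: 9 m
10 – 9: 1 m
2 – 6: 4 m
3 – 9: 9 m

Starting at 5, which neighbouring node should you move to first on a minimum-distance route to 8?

9

Candidate routes:
5 → 9 → 10 → 8: 5+1+2 = 8
5 → 9 → 10 → 4 → 8: 5+1+3+3 = 12
Cheapest is 5 → 9 → 10 → 8 at 8 m.
So from 5 the first move is to 9.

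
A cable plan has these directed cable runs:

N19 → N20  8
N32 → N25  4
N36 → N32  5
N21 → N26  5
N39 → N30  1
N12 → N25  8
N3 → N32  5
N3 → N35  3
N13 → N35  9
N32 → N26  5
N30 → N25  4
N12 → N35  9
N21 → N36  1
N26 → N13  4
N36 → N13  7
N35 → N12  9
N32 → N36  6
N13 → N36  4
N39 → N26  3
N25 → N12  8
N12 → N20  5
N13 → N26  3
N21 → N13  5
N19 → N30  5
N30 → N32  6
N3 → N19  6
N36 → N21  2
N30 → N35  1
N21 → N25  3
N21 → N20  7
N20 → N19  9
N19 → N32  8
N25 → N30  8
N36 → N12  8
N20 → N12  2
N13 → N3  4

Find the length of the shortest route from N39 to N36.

11

Compare a few routes:
N39–N30–N32–N26–N13–N36: 1+6+5+4+4 = 20
N39–N30–N32–N36: 1+6+6 = 13
N39–N26–N13–N36: 3+4+4 = 11
Cheapest is N39–N26–N13–N36 at 11.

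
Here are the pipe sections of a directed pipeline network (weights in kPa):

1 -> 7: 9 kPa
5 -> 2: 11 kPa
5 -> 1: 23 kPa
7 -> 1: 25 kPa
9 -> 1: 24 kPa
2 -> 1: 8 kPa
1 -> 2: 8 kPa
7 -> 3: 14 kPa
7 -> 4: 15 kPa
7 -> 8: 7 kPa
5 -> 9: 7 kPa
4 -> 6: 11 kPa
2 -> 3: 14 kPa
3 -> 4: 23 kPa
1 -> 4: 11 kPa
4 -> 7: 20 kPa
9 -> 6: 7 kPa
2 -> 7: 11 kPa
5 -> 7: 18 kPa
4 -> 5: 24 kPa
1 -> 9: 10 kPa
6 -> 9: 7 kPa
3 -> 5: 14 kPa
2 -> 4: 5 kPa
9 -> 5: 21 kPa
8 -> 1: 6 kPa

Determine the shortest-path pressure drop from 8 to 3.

28 kPa

Enumerating some paths:
8 - 1 - 2 - 7 - 3: 6+8+11+14 = 39
8 - 1 - 7 - 3: 6+9+14 = 29
8 - 1 - 2 - 3: 6+8+14 = 28
8 - 1 - 4 - 7 - 3: 6+11+20+14 = 51
The minimum is 28 kPa via 8 - 1 - 2 - 3.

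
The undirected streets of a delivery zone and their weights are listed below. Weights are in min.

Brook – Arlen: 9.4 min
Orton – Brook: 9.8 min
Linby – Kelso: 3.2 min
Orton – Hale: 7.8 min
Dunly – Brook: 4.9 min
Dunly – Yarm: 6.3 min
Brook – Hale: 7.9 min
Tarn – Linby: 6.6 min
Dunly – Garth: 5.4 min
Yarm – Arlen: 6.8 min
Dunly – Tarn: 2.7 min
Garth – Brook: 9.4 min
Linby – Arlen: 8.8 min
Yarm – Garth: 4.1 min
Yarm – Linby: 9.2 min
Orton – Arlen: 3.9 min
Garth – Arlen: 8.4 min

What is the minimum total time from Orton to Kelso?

15.9 min

Shortest distances from Orton:
Orton: 0
Arlen: 3.9  (via Orton)
Hale: 7.8  (via Orton)
Brook: 9.8  (via Orton)
Yarm: 10.7  (via Arlen)
Garth: 12.3  (via Arlen)
Linby: 12.7  (via Arlen)
Dunly: 14.7  (via Brook)
Kelso: 15.9  (via Linby)
Shortest route: Orton–Arlen–Linby–Kelso = 15.9 min.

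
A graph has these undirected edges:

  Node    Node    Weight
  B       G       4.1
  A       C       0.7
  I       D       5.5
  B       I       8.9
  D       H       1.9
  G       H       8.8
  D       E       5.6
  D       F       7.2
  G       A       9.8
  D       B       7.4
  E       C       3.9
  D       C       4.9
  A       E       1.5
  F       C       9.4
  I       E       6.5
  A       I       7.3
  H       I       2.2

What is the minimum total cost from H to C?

Compare a few routes:
H - D - E - A - C: 1.9+5.6+1.5+0.7 = 9.7
H - D - C: 1.9+4.9 = 6.8
The minimum is 6.8 via H - D - C.

6.8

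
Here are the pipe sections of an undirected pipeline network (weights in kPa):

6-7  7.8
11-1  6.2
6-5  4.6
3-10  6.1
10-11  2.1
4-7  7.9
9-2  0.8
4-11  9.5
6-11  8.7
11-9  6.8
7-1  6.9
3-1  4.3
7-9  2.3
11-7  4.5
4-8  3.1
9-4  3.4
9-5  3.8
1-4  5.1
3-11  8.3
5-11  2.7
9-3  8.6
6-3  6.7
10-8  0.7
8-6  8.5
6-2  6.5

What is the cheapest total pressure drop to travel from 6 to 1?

11 kPa

Shortest distances from 6:
6: 0
5: 4.6  (via 6)
2: 6.5  (via 6)
3: 6.7  (via 6)
9: 7.3  (via 2)
11: 7.3  (via 5)
7: 7.8  (via 6)
8: 8.5  (via 6)
10: 9.2  (via 8)
4: 10.7  (via 9)
1: 11  (via 3)
Shortest route: 6–3–1 = 11 kPa.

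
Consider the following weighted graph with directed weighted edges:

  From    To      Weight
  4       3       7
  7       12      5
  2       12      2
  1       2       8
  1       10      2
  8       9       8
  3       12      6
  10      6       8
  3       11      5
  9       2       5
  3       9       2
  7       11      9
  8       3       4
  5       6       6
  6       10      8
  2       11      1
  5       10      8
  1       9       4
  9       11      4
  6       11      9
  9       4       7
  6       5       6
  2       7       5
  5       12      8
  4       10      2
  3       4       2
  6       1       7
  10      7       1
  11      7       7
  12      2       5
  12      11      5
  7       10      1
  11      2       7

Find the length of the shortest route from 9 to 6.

Shortest distances from 9:
9: 0
11: 4  (via 9)
2: 5  (via 9)
4: 7  (via 9)
12: 7  (via 2)
10: 9  (via 4)
7: 10  (via 2)
3: 14  (via 4)
6: 17  (via 10)
Shortest route: 9 → 4 → 10 → 6 = 17.

17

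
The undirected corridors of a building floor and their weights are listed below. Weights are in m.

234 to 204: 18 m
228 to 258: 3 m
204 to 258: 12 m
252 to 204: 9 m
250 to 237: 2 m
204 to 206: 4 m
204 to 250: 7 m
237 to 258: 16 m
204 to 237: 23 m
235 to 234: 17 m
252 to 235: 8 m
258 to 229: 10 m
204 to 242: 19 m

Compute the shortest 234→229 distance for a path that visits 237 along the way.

53 m

Shortest 234→237: 234 → 204 → 250 → 237 = 27
Best 237 to 229: 237 → 258 → 229 costing 26
Total via 237: 27 + 26 = 53 m.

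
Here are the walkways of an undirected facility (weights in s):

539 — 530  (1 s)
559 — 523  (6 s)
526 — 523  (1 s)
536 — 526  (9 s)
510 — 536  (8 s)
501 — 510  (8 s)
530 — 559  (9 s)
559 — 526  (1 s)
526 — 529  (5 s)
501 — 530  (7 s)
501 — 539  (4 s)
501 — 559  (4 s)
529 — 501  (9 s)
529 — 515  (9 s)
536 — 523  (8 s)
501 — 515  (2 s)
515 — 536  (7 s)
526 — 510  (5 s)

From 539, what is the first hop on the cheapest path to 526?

501

Enumerating some paths:
539 → 530 → 559 → 526: 1+9+1 = 11
539 → 501 → 559 → 526: 4+4+1 = 9
Cheapest is 539 → 501 → 559 → 526 at 9 s.
So from 539 the first move is to 501.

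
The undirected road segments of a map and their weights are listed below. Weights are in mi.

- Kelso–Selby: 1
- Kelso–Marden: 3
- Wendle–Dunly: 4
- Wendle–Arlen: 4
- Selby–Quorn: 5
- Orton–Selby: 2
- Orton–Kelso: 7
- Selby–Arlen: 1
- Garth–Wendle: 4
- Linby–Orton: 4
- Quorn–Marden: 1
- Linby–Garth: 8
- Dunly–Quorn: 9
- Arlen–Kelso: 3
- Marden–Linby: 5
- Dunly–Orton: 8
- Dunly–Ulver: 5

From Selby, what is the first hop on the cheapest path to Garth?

Arlen

Enumerating some paths:
Selby → Arlen → Wendle → Garth: 1+4+4 = 9
Selby → Kelso → Arlen → Wendle → Garth: 1+3+4+4 = 12
Selby → Orton → Linby → Garth: 2+4+8 = 14
The minimum is 9 mi via Selby → Arlen → Wendle → Garth.
So from Selby the first move is to Arlen.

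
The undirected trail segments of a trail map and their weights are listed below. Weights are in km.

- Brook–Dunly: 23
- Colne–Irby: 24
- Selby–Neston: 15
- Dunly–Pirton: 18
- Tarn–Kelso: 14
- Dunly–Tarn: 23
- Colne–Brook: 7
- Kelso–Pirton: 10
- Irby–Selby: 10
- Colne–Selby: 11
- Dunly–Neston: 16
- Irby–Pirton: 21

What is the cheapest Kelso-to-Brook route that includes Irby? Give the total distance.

Shortest Kelso→Irby: Kelso → Pirton → Irby = 31
Shortest Irby→Brook: Irby → Selby → Colne → Brook = 28
Total via Irby: 31 + 28 = 59 km.

59 km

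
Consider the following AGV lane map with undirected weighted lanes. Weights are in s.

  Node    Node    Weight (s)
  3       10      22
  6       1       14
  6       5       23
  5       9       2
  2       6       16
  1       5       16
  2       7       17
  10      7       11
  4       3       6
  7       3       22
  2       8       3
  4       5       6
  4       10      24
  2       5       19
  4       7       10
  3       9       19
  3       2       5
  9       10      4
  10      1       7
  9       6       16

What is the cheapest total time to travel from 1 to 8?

Enumerating some paths:
1–6–2–8: 14+16+3 = 33
1–10–9–5–2–8: 7+4+2+19+3 = 35
1–10–3–2–8: 7+22+5+3 = 37
1–5–4–3–2–8: 16+6+6+5+3 = 36
The minimum is 33 s via 1–6–2–8.

33 s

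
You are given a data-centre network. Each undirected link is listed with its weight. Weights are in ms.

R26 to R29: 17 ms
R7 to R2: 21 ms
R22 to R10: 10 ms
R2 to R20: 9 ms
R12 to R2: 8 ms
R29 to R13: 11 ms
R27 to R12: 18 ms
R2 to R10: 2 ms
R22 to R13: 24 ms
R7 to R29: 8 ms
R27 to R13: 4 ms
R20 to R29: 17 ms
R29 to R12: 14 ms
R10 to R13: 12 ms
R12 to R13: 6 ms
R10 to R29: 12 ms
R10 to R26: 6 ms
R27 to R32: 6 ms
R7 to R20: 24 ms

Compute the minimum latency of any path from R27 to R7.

Enumerating some paths:
R27 - R13 - R12 - R29 - R7: 4+6+14+8 = 32
R27 - R13 - R29 - R7: 4+11+8 = 23
The minimum is 23 ms via R27 - R13 - R29 - R7.

23 ms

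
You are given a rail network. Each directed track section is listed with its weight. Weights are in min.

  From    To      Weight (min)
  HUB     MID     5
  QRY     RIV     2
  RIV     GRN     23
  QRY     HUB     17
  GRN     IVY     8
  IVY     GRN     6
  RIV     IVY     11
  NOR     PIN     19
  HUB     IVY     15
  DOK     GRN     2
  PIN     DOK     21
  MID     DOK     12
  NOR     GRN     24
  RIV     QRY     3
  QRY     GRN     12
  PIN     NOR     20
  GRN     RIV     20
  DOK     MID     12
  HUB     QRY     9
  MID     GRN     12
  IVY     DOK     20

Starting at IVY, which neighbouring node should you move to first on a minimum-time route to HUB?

GRN

Enumerating some paths:
IVY–GRN–RIV–QRY–HUB: 6+20+3+17 = 46
IVY–DOK–GRN–RIV–QRY–HUB: 20+2+20+3+17 = 62
The minimum is 46 min via IVY–GRN–RIV–QRY–HUB.
So from IVY the first move is to GRN.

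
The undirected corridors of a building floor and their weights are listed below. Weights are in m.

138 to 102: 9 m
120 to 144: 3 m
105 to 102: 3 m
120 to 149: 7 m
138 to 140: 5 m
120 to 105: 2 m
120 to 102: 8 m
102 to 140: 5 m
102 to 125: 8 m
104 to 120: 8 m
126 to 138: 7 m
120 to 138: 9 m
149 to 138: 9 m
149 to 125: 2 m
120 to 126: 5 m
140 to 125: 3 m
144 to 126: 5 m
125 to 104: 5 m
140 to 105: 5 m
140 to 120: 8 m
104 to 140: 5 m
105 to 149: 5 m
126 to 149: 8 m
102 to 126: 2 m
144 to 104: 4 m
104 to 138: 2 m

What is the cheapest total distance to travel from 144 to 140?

9 m

Running Dijkstra from 144:
144: 0
120: 3  (via 144)
104: 4  (via 144)
126: 5  (via 144)
105: 5  (via 120)
138: 6  (via 104)
102: 7  (via 126)
125: 9  (via 104)
140: 9  (via 104)
Shortest route: 144–104–140 = 9 m.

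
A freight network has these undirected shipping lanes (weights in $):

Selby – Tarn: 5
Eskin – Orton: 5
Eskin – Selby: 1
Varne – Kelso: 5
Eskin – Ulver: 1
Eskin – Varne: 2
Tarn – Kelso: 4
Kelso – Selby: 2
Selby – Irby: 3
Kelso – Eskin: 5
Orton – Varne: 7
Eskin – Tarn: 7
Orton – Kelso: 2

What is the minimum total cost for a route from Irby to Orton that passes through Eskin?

Best Irby to Eskin: Irby–Selby–Eskin costing 4
Shortest Eskin→Orton: Eskin–Orton = 5
Total via Eskin: 4 + 5 = $9.

$9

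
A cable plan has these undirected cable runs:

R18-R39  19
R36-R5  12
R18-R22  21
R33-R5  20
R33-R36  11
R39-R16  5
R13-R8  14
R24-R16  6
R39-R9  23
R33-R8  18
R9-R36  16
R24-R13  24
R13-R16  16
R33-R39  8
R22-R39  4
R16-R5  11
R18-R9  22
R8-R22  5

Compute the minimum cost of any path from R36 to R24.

29

Enumerating some paths:
R36–R5–R16–R24: 12+11+6 = 29
R36–R33–R39–R16–R24: 11+8+5+6 = 30
The minimum is 29 via R36–R5–R16–R24.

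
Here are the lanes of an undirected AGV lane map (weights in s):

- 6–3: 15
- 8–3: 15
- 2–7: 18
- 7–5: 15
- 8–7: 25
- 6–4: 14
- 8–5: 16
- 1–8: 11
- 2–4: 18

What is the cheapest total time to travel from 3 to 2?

47 s

Running Dijkstra from 3:
3: 0
6: 15  (via 3)
8: 15  (via 3)
1: 26  (via 8)
4: 29  (via 6)
5: 31  (via 8)
7: 40  (via 8)
2: 47  (via 4)
Shortest route: 3–6–4–2 = 47 s.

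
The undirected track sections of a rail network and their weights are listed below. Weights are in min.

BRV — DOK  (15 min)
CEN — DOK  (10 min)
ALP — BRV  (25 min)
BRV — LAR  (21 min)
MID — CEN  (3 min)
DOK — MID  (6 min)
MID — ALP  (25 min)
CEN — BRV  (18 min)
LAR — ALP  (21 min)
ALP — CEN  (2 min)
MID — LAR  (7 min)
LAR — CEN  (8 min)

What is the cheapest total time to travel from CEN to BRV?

Compare a few routes:
CEN–MID–DOK–BRV: 3+6+15 = 24
CEN–DOK–BRV: 10+15 = 25
CEN–BRV: 18 = 18
The minimum is 18 min via CEN–BRV.

18 min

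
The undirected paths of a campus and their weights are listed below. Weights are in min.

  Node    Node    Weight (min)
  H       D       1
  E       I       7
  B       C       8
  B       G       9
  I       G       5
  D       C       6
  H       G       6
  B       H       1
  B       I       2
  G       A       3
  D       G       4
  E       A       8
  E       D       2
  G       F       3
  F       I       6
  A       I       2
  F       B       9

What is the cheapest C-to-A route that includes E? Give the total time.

16 min

Best C to E: C → D → E costing 8
Best E to A: E → A costing 8
Total via E: 8 + 8 = 16 min.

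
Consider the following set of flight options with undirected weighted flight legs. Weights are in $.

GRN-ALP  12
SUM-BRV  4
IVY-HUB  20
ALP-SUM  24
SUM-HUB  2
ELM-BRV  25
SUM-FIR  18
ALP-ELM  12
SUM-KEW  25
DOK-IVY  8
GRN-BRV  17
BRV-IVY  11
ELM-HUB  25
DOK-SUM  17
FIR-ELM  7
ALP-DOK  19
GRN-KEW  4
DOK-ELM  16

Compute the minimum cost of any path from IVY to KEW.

Candidate routes:
IVY–BRV–SUM–KEW: 11+4+25 = 40
IVY–HUB–SUM–KEW: 20+2+25 = 47
IVY–BRV–GRN–KEW: 11+17+4 = 32
IVY–DOK–ALP–GRN–KEW: 8+19+12+4 = 43
Cheapest is IVY–BRV–GRN–KEW at $32.

$32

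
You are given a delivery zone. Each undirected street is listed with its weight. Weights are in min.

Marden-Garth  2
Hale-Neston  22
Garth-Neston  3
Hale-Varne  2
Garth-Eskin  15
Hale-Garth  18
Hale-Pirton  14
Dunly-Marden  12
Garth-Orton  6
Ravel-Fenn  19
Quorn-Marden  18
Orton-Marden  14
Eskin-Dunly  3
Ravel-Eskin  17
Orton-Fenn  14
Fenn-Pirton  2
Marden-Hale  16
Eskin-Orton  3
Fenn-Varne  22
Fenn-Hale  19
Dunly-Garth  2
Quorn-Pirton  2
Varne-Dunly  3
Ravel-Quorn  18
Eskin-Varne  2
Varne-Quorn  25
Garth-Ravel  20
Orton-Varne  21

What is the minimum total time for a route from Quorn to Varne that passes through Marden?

Best Quorn to Marden: Quorn → Marden costing 18
Shortest Marden→Varne: Marden → Garth → Dunly → Varne = 7
Total via Marden: 18 + 7 = 25 min.

25 min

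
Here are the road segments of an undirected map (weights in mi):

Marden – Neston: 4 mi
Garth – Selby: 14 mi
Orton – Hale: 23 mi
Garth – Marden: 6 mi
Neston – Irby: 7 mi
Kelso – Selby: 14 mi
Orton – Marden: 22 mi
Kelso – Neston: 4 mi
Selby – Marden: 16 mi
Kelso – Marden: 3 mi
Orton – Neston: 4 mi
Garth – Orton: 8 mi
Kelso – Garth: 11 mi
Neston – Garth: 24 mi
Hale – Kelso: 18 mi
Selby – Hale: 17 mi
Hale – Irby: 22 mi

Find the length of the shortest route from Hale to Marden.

Candidate routes:
Hale → Kelso → Neston → Marden: 18+4+4 = 26
Hale → Irby → Neston → Marden: 22+7+4 = 33
Hale → Kelso → Marden: 18+3 = 21
Hale → Orton → Neston → Marden: 23+4+4 = 31
Cheapest is Hale → Kelso → Marden at 21 mi.

21 mi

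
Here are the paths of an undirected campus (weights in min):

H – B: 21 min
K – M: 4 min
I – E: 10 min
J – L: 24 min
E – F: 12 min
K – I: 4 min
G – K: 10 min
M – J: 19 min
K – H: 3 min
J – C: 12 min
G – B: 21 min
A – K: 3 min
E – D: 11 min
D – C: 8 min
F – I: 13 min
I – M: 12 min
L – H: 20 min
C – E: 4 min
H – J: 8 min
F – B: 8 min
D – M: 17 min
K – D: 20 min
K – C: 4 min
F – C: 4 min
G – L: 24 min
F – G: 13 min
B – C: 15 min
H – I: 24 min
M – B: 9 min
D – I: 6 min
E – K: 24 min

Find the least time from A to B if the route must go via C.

Best A to C: A–K–C costing 7
Best C to B: C–F–B costing 12
Total via C: 7 + 12 = 19 min.

19 min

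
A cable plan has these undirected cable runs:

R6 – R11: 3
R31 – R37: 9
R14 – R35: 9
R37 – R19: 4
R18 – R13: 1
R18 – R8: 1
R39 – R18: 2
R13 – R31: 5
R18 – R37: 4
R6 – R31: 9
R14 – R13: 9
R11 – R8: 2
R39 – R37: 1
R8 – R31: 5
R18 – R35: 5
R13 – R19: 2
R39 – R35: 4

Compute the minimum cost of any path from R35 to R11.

8

Settle nodes by increasing distance from R35:
R35: 0
R39: 4  (via R35)
R37: 5  (via R39)
R18: 5  (via R35)
R13: 6  (via R18)
R8: 6  (via R18)
R11: 8  (via R8)
Shortest route: R35 → R18 → R8 → R11 = 8.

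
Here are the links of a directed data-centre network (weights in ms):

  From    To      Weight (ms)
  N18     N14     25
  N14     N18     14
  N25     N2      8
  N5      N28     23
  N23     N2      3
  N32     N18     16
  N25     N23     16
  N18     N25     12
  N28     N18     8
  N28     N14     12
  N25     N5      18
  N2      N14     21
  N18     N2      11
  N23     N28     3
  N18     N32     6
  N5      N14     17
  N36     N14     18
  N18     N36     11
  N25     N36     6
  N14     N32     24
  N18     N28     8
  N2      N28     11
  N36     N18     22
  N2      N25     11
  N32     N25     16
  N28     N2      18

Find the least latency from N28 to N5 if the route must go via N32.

Shortest N28→N32: N28 → N18 → N32 = 14
Best N32 to N5: N32 → N25 → N5 costing 34
Total via N32: 14 + 34 = 48 ms.

48 ms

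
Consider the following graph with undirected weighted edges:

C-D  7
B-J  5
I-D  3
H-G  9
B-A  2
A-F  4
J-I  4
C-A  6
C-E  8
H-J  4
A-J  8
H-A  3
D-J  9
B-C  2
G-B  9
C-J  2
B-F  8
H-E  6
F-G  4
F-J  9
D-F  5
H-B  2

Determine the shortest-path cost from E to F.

13

Running Dijkstra from E:
E: 0
H: 6  (via E)
B: 8  (via H)
C: 8  (via E)
A: 9  (via H)
J: 10  (via H)
F: 13  (via A)
Shortest route: E–H–A–F = 13.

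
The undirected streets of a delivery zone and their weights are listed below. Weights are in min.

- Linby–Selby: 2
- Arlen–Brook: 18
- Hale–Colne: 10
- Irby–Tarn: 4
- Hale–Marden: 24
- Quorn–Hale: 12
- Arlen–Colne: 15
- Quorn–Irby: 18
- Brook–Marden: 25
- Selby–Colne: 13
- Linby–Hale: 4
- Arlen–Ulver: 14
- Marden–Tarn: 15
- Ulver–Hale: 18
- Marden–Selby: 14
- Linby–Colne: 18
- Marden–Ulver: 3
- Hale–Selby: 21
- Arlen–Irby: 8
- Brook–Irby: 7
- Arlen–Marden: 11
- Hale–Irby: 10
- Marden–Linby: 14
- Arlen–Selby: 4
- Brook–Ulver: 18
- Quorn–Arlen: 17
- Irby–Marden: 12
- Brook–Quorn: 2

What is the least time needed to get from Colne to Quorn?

Enumerating some paths:
Colne - Selby - Linby - Hale - Quorn: 13+2+4+12 = 31
Colne - Hale - Quorn: 10+12 = 22
Colne - Hale - Irby - Brook - Quorn: 10+10+7+2 = 29
Colne - Arlen - Quorn: 15+17 = 32
The minimum is 22 min via Colne - Hale - Quorn.

22 min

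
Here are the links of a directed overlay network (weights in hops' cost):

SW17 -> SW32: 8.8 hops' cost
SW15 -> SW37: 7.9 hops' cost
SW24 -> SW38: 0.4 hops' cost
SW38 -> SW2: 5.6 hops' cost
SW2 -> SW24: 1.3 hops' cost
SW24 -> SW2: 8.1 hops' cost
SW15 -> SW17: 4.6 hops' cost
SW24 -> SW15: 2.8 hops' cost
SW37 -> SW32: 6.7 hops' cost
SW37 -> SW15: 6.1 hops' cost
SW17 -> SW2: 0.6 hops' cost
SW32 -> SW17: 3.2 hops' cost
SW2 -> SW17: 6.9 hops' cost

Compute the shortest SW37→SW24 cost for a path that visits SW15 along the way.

Best SW37 to SW15: SW37 → SW15 costing 6.1
Best SW15 to SW24: SW15 → SW17 → SW2 → SW24 costing 6.5
Total via SW15: 6.1 + 6.5 = 12.6 hops' cost.

12.6 hops' cost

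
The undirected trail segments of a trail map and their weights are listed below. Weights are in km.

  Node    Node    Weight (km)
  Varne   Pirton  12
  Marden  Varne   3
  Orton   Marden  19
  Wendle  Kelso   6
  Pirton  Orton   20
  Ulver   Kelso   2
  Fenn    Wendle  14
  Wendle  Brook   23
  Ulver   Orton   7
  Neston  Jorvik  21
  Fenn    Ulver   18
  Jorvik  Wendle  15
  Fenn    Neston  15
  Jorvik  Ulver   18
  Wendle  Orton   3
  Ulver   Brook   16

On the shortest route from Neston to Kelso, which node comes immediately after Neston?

Fenn

Enumerating some paths:
Neston - Fenn - Wendle - Kelso: 15+14+6 = 35
Neston - Jorvik - Ulver - Kelso: 21+18+2 = 41
The minimum is 35 km via Neston - Fenn - Wendle - Kelso.
So from Neston the first move is to Fenn.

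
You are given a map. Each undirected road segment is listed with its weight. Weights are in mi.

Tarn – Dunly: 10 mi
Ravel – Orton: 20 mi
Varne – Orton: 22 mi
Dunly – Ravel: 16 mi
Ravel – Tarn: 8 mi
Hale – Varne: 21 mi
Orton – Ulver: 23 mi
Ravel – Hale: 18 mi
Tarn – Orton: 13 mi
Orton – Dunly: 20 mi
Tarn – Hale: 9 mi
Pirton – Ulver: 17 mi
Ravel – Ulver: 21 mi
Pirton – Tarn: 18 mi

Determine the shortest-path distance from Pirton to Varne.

Running Dijkstra from Pirton:
Pirton: 0
Ulver: 17  (via Pirton)
Tarn: 18  (via Pirton)
Ravel: 26  (via Tarn)
Hale: 27  (via Tarn)
Dunly: 28  (via Tarn)
Orton: 31  (via Tarn)
Varne: 48  (via Hale)
Shortest route: Pirton–Tarn–Hale–Varne = 48 mi.

48 mi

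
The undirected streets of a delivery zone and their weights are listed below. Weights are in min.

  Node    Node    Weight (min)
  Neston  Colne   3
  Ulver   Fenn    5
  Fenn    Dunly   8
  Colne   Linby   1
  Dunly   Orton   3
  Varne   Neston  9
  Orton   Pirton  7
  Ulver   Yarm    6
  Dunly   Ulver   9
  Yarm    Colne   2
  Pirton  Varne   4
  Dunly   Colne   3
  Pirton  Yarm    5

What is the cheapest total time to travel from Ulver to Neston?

11 min

Shortest distances from Ulver:
Ulver: 0
Fenn: 5  (via Ulver)
Yarm: 6  (via Ulver)
Colne: 8  (via Yarm)
Linby: 9  (via Colne)
Dunly: 9  (via Ulver)
Neston: 11  (via Colne)
Shortest route: Ulver–Yarm–Colne–Neston = 11 min.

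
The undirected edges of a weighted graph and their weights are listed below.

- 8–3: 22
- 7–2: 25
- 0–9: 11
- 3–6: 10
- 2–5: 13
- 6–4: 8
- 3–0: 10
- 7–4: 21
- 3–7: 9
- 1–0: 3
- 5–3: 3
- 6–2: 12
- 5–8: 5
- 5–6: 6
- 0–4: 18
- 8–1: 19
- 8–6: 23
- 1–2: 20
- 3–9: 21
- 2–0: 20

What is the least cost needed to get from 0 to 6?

Running Dijkstra from 0:
0: 0
1: 3  (via 0)
3: 10  (via 0)
9: 11  (via 0)
5: 13  (via 3)
4: 18  (via 0)
8: 18  (via 5)
6: 19  (via 5)
Shortest route: 0 → 3 → 5 → 6 = 19.

19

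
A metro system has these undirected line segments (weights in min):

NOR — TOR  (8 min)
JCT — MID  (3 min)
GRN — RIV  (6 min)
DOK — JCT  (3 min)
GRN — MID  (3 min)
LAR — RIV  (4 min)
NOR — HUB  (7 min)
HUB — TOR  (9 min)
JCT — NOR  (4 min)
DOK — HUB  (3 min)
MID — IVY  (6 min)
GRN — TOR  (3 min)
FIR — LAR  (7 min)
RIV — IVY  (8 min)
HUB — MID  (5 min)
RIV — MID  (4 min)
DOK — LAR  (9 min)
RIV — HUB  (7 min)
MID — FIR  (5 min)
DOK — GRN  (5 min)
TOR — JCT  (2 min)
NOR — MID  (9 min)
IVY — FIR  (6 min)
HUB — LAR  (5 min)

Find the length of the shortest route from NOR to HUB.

7 min

Shortest distances from NOR:
NOR: 0
JCT: 4  (via NOR)
TOR: 6  (via JCT)
MID: 7  (via JCT)
HUB: 7  (via NOR)
Shortest route: NOR → HUB = 7 min.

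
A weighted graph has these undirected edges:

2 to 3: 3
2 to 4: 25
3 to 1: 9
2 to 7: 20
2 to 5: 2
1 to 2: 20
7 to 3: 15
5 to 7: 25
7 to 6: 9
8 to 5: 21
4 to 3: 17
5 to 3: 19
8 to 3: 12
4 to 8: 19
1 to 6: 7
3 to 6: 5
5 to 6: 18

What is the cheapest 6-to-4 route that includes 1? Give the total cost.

33

Best 6 to 1: 6–1 costing 7
Shortest 1→4: 1–3–4 = 26
Total via 1: 7 + 26 = 33.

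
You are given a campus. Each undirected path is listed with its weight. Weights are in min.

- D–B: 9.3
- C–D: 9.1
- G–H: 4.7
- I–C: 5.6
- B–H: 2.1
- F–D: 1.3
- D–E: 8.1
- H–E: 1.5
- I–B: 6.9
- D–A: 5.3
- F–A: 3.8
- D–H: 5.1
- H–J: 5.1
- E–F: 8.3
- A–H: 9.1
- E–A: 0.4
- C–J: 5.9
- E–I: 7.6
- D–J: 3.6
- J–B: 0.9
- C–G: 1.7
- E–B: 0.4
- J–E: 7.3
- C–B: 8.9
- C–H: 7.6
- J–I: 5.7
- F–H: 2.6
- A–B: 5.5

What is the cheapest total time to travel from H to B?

1.9 min

Running Dijkstra from H:
H: 0
E: 1.5  (via H)
A: 1.9  (via E)
B: 1.9  (via E)
Shortest route: H–E–B = 1.9 min.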